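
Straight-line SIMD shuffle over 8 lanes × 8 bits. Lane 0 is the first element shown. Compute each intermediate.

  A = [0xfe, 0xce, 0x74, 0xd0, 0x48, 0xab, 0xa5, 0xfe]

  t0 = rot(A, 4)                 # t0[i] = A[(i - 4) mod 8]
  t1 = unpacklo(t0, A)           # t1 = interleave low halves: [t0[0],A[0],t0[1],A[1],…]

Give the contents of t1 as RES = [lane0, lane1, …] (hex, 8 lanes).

RES = [0x48, 0xfe, 0xab, 0xce, 0xa5, 0x74, 0xfe, 0xd0]

t0 = [0x48, 0xab, 0xa5, 0xfe, 0xfe, 0xce, 0x74, 0xd0]
t1 = [0x48, 0xfe, 0xab, 0xce, 0xa5, 0x74, 0xfe, 0xd0]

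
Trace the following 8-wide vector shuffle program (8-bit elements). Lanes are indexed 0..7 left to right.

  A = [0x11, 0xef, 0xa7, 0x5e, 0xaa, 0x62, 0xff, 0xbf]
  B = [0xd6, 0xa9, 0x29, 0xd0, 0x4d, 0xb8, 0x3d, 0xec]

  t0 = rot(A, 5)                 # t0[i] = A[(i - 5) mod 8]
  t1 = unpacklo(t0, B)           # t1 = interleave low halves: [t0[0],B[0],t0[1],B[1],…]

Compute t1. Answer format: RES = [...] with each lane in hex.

t0 = [0x5e, 0xaa, 0x62, 0xff, 0xbf, 0x11, 0xef, 0xa7]
t1 = [0x5e, 0xd6, 0xaa, 0xa9, 0x62, 0x29, 0xff, 0xd0]

RES = [0x5e, 0xd6, 0xaa, 0xa9, 0x62, 0x29, 0xff, 0xd0]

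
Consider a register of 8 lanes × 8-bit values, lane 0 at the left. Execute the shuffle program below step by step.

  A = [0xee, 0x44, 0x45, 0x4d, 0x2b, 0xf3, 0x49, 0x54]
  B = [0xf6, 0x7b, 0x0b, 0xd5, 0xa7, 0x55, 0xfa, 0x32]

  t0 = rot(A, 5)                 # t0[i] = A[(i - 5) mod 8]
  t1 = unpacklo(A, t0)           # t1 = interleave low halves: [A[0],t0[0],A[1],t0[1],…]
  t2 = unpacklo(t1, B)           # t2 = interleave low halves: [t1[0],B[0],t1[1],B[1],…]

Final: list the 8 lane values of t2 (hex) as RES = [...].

→ t0 |4d|2b|f3|49|54|ee|44|45|
→ t1 |ee|4d|44|2b|45|f3|4d|49|
→ t2 |ee|f6|4d|7b|44|0b|2b|d5|

RES = [0xee, 0xf6, 0x4d, 0x7b, 0x44, 0x0b, 0x2b, 0xd5]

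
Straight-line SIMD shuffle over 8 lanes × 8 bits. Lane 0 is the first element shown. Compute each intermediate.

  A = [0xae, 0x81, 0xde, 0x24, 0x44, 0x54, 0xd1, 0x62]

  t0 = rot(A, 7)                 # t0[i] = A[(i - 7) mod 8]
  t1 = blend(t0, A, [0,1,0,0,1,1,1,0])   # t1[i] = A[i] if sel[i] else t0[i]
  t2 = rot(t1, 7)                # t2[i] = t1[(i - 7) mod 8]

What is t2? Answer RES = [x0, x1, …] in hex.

  t0: 81 de 24 44 54 d1 62 ae
  t1: 81 81 24 44 44 54 d1 ae
  t2: 81 24 44 44 54 d1 ae 81

RES = [ 0x81  0x24  0x44  0x44  0x54  0xd1  0xae  0x81 ]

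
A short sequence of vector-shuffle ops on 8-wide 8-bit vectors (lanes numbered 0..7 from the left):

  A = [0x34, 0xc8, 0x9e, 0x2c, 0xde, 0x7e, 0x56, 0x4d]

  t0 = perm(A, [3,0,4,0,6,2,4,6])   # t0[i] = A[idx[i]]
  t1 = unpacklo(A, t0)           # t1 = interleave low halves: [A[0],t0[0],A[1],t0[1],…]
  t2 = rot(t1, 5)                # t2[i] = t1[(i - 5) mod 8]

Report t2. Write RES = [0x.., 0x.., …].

  t0: 2c 34 de 34 56 9e de 56
  t1: 34 2c c8 34 9e de 2c 34
  t2: 34 9e de 2c 34 34 2c c8

RES = [ 0x34  0x9e  0xde  0x2c  0x34  0x34  0x2c  0xc8 ]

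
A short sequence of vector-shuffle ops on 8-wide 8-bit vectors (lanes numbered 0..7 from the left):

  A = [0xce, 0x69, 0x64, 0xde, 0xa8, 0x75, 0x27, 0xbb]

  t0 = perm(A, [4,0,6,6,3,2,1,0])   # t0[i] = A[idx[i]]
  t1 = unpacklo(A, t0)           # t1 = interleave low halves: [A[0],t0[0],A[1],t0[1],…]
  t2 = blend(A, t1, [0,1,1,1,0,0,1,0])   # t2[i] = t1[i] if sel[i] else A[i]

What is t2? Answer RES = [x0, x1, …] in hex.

RES = [0xce, 0xa8, 0x69, 0xce, 0xa8, 0x75, 0xde, 0xbb]

→ t0 |a8|ce|27|27|de|64|69|ce|
→ t1 |ce|a8|69|ce|64|27|de|27|
→ t2 |ce|a8|69|ce|a8|75|de|bb|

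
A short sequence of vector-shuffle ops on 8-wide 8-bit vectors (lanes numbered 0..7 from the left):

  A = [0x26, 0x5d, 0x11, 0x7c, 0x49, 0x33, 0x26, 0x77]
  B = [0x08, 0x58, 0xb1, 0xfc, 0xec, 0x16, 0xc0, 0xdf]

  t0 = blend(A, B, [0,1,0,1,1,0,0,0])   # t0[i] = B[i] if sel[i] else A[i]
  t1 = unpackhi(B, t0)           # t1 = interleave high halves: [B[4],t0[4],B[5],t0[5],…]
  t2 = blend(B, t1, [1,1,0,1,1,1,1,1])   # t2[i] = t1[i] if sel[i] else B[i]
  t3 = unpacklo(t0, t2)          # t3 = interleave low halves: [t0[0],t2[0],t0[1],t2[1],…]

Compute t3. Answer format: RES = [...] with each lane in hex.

RES = [0x26, 0xec, 0x58, 0xec, 0x11, 0xb1, 0xfc, 0x33]

t0 = [0x26, 0x58, 0x11, 0xfc, 0xec, 0x33, 0x26, 0x77]
t1 = [0xec, 0xec, 0x16, 0x33, 0xc0, 0x26, 0xdf, 0x77]
t2 = [0xec, 0xec, 0xb1, 0x33, 0xc0, 0x26, 0xdf, 0x77]
t3 = [0x26, 0xec, 0x58, 0xec, 0x11, 0xb1, 0xfc, 0x33]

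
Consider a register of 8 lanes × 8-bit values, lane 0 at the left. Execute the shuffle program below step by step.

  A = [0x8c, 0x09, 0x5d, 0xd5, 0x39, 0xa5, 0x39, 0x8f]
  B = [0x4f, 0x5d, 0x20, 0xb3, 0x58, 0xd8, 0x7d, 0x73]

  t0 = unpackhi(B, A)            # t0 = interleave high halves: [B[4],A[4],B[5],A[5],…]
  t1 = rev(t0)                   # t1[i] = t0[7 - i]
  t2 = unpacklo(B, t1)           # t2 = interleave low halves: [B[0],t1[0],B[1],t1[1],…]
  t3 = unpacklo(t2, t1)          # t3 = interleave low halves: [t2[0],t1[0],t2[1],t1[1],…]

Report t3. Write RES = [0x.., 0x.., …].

  t0: 58 39 d8 a5 7d 39 73 8f
  t1: 8f 73 39 7d a5 d8 39 58
  t2: 4f 8f 5d 73 20 39 b3 7d
  t3: 4f 8f 8f 73 5d 39 73 7d

RES = [ 0x4f  0x8f  0x8f  0x73  0x5d  0x39  0x73  0x7d ]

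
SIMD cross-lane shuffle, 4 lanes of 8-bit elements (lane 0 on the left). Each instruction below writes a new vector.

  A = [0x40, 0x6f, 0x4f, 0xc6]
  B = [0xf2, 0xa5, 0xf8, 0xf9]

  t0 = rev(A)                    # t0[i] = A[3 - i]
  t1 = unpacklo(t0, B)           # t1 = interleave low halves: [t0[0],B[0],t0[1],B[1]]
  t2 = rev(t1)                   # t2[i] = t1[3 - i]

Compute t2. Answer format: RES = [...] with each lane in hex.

→ t0 |c6|4f|6f|40|
→ t1 |c6|f2|4f|a5|
→ t2 |a5|4f|f2|c6|

RES = [0xa5, 0x4f, 0xf2, 0xc6]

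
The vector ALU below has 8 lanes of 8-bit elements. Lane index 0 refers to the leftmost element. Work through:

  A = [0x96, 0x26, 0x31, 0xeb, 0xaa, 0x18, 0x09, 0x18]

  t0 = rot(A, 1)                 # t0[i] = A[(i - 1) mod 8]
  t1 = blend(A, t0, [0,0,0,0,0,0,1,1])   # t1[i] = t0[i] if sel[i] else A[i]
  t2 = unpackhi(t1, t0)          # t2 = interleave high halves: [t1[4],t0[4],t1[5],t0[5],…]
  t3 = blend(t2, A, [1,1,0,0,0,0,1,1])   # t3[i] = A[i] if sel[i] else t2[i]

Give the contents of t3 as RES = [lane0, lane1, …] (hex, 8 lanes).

t0 = [0x18, 0x96, 0x26, 0x31, 0xeb, 0xaa, 0x18, 0x09]
t1 = [0x96, 0x26, 0x31, 0xeb, 0xaa, 0x18, 0x18, 0x09]
t2 = [0xaa, 0xeb, 0x18, 0xaa, 0x18, 0x18, 0x09, 0x09]
t3 = [0x96, 0x26, 0x18, 0xaa, 0x18, 0x18, 0x09, 0x18]

RES = [0x96, 0x26, 0x18, 0xaa, 0x18, 0x18, 0x09, 0x18]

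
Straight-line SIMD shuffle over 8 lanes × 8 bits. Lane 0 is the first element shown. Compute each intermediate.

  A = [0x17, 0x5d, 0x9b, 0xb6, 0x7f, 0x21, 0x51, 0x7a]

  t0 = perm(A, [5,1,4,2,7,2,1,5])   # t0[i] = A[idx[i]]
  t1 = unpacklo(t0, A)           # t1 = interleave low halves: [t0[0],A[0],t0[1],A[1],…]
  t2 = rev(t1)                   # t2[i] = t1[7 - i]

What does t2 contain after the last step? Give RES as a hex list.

t0 = [0x21, 0x5d, 0x7f, 0x9b, 0x7a, 0x9b, 0x5d, 0x21]
t1 = [0x21, 0x17, 0x5d, 0x5d, 0x7f, 0x9b, 0x9b, 0xb6]
t2 = [0xb6, 0x9b, 0x9b, 0x7f, 0x5d, 0x5d, 0x17, 0x21]

RES = [0xb6, 0x9b, 0x9b, 0x7f, 0x5d, 0x5d, 0x17, 0x21]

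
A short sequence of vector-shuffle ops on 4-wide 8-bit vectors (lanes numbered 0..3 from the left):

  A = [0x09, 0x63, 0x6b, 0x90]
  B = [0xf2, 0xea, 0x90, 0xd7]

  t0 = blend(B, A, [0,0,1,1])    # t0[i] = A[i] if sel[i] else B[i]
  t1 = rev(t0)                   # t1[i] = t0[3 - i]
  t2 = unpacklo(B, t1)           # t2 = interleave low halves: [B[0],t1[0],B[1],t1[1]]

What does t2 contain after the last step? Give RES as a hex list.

t0 = [0xf2, 0xea, 0x6b, 0x90]
t1 = [0x90, 0x6b, 0xea, 0xf2]
t2 = [0xf2, 0x90, 0xea, 0x6b]

RES = [ 0xf2  0x90  0xea  0x6b ]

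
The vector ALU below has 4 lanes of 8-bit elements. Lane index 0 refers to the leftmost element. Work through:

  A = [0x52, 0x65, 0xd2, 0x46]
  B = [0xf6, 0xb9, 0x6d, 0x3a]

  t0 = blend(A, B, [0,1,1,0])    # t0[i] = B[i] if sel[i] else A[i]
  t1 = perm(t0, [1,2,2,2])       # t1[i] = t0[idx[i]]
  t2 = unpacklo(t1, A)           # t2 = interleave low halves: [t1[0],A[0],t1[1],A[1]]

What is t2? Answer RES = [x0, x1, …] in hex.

t0 = [0x52, 0xb9, 0x6d, 0x46]
t1 = [0xb9, 0x6d, 0x6d, 0x6d]
t2 = [0xb9, 0x52, 0x6d, 0x65]

RES = [ 0xb9  0x52  0x6d  0x65 ]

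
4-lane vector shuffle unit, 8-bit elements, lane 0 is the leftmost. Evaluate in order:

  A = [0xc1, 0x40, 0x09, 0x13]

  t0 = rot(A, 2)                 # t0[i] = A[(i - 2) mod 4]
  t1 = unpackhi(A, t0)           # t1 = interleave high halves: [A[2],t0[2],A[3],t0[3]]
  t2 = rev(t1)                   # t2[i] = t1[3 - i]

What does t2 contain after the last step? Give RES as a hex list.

  t0: 09 13 c1 40
  t1: 09 c1 13 40
  t2: 40 13 c1 09

RES = [0x40, 0x13, 0xc1, 0x09]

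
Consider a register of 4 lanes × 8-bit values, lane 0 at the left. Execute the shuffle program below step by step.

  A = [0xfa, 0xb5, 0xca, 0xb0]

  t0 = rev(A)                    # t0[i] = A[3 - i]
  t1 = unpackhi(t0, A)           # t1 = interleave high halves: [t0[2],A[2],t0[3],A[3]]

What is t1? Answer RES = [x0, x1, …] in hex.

t0 = [0xb0, 0xca, 0xb5, 0xfa]
t1 = [0xb5, 0xca, 0xfa, 0xb0]

RES = [ 0xb5  0xca  0xfa  0xb0 ]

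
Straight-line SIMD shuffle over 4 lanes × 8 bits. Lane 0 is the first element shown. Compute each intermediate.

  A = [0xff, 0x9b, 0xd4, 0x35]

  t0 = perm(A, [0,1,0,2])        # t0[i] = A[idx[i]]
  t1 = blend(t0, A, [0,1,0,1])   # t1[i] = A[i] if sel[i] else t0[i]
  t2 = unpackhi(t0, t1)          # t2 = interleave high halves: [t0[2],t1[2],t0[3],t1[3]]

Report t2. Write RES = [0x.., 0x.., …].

RES = [0xff, 0xff, 0xd4, 0x35]

→ t0 |ff|9b|ff|d4|
→ t1 |ff|9b|ff|35|
→ t2 |ff|ff|d4|35|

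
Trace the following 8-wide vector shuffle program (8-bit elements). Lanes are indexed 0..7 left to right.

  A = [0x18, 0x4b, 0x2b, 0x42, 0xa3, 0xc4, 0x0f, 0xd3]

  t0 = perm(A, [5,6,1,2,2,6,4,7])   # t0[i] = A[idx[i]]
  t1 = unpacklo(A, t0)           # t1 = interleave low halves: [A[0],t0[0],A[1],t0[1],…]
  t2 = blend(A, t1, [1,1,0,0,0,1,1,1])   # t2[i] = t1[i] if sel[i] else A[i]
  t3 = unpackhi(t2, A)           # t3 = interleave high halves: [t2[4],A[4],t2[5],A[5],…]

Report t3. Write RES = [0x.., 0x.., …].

RES = [0xa3, 0xa3, 0x4b, 0xc4, 0x42, 0x0f, 0x2b, 0xd3]

  t0: c4 0f 4b 2b 2b 0f a3 d3
  t1: 18 c4 4b 0f 2b 4b 42 2b
  t2: 18 c4 2b 42 a3 4b 42 2b
  t3: a3 a3 4b c4 42 0f 2b d3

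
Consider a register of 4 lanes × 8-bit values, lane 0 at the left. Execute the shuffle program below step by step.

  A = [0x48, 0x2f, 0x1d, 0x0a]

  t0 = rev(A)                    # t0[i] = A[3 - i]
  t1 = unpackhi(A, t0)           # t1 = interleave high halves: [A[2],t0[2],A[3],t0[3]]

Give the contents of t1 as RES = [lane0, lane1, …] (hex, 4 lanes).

RES = [ 0x1d  0x2f  0x0a  0x48 ]

→ t0 |0a|1d|2f|48|
→ t1 |1d|2f|0a|48|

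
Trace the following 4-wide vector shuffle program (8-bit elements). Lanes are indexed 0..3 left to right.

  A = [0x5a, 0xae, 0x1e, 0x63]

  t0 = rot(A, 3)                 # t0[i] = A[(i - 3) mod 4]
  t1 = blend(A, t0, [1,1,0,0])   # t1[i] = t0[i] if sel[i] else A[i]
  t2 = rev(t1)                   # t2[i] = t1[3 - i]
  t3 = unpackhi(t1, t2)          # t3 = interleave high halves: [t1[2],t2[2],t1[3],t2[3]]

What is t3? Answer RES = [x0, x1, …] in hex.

t0 = [0xae, 0x1e, 0x63, 0x5a]
t1 = [0xae, 0x1e, 0x1e, 0x63]
t2 = [0x63, 0x1e, 0x1e, 0xae]
t3 = [0x1e, 0x1e, 0x63, 0xae]

RES = [0x1e, 0x1e, 0x63, 0xae]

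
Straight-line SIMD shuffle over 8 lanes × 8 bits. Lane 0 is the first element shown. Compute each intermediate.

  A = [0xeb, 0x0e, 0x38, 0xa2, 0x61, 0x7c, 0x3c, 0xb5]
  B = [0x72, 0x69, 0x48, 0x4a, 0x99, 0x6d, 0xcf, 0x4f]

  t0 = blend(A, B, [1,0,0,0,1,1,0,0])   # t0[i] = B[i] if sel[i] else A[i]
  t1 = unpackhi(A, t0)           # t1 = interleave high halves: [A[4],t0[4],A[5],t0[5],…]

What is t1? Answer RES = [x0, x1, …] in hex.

→ t0 |72|0e|38|a2|99|6d|3c|b5|
→ t1 |61|99|7c|6d|3c|3c|b5|b5|

RES = [ 0x61  0x99  0x7c  0x6d  0x3c  0x3c  0xb5  0xb5 ]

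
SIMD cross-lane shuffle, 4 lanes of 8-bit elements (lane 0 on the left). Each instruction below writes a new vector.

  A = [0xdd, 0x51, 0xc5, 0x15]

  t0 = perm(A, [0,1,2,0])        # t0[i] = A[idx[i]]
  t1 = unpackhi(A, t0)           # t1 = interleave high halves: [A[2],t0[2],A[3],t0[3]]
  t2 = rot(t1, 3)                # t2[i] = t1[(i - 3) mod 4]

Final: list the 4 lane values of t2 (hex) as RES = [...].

→ t0 |dd|51|c5|dd|
→ t1 |c5|c5|15|dd|
→ t2 |c5|15|dd|c5|

RES = [ 0xc5  0x15  0xdd  0xc5 ]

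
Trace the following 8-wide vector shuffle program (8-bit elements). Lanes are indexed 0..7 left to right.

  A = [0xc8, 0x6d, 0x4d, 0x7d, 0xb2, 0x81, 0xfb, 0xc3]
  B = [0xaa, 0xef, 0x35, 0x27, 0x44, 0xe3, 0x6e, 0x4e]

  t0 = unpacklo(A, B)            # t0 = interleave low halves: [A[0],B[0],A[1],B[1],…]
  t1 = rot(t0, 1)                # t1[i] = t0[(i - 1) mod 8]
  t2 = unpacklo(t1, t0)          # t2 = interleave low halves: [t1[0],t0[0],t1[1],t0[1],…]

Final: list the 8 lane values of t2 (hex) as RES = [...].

t0 = [0xc8, 0xaa, 0x6d, 0xef, 0x4d, 0x35, 0x7d, 0x27]
t1 = [0x27, 0xc8, 0xaa, 0x6d, 0xef, 0x4d, 0x35, 0x7d]
t2 = [0x27, 0xc8, 0xc8, 0xaa, 0xaa, 0x6d, 0x6d, 0xef]

RES = [ 0x27  0xc8  0xc8  0xaa  0xaa  0x6d  0x6d  0xef ]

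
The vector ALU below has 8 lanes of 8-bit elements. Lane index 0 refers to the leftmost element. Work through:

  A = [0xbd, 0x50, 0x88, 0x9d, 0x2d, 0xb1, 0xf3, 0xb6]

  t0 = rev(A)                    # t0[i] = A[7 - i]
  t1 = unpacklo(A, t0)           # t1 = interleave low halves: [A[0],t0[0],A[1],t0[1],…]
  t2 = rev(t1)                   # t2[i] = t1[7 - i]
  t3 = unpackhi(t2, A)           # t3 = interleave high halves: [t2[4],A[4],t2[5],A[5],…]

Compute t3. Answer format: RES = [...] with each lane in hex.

  t0: b6 f3 b1 2d 9d 88 50 bd
  t1: bd b6 50 f3 88 b1 9d 2d
  t2: 2d 9d b1 88 f3 50 b6 bd
  t3: f3 2d 50 b1 b6 f3 bd b6

RES = [0xf3, 0x2d, 0x50, 0xb1, 0xb6, 0xf3, 0xbd, 0xb6]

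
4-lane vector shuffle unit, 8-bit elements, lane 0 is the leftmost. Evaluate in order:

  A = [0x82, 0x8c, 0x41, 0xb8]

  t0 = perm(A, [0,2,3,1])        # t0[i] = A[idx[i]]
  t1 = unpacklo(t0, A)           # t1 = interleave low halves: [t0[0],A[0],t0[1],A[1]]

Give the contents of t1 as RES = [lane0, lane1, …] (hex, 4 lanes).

  t0: 82 41 b8 8c
  t1: 82 82 41 8c

RES = [0x82, 0x82, 0x41, 0x8c]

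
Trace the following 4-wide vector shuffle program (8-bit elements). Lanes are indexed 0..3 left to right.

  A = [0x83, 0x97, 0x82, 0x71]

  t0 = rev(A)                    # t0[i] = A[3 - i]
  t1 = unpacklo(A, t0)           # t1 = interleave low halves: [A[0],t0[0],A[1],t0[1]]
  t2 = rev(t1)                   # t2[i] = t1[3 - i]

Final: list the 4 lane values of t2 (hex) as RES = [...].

→ t0 |71|82|97|83|
→ t1 |83|71|97|82|
→ t2 |82|97|71|83|

RES = [0x82, 0x97, 0x71, 0x83]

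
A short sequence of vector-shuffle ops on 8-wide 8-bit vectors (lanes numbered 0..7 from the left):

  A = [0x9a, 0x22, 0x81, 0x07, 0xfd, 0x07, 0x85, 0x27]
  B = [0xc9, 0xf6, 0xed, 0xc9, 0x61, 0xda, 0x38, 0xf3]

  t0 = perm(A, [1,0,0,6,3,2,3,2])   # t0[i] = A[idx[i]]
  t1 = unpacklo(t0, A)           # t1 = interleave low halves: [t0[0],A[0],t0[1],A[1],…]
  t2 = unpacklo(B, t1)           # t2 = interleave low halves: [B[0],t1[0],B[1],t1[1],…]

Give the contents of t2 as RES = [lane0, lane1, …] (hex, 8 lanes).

RES = [0xc9, 0x22, 0xf6, 0x9a, 0xed, 0x9a, 0xc9, 0x22]

t0 = [0x22, 0x9a, 0x9a, 0x85, 0x07, 0x81, 0x07, 0x81]
t1 = [0x22, 0x9a, 0x9a, 0x22, 0x9a, 0x81, 0x85, 0x07]
t2 = [0xc9, 0x22, 0xf6, 0x9a, 0xed, 0x9a, 0xc9, 0x22]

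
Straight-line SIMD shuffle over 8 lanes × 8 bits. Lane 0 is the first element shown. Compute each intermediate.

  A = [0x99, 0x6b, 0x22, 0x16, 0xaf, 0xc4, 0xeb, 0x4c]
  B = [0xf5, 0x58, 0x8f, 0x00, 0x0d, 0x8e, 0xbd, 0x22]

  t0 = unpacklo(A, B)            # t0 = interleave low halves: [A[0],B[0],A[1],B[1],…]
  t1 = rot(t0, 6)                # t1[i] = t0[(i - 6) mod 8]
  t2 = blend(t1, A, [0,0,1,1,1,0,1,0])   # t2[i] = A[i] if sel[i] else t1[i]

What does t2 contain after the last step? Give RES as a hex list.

RES = [0x6b, 0x58, 0x22, 0x16, 0xaf, 0x00, 0xeb, 0xf5]

t0 = [0x99, 0xf5, 0x6b, 0x58, 0x22, 0x8f, 0x16, 0x00]
t1 = [0x6b, 0x58, 0x22, 0x8f, 0x16, 0x00, 0x99, 0xf5]
t2 = [0x6b, 0x58, 0x22, 0x16, 0xaf, 0x00, 0xeb, 0xf5]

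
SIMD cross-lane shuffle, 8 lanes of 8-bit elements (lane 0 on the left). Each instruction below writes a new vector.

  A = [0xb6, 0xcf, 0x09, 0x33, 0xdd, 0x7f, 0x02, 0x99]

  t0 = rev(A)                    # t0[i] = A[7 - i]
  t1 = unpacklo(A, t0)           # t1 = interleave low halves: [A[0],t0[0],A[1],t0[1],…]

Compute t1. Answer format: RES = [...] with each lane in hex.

RES = [0xb6, 0x99, 0xcf, 0x02, 0x09, 0x7f, 0x33, 0xdd]

→ t0 |99|02|7f|dd|33|09|cf|b6|
→ t1 |b6|99|cf|02|09|7f|33|dd|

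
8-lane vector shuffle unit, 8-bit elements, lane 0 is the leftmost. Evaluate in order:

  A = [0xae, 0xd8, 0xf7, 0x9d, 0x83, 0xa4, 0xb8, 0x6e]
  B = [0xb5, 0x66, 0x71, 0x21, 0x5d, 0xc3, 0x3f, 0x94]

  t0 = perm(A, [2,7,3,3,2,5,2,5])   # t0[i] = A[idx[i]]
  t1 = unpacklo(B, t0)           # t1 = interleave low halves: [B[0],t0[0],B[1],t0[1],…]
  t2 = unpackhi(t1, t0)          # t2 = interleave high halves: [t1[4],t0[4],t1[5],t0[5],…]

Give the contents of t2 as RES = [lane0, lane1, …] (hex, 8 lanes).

RES = [ 0x71  0xf7  0x9d  0xa4  0x21  0xf7  0x9d  0xa4 ]

  t0: f7 6e 9d 9d f7 a4 f7 a4
  t1: b5 f7 66 6e 71 9d 21 9d
  t2: 71 f7 9d a4 21 f7 9d a4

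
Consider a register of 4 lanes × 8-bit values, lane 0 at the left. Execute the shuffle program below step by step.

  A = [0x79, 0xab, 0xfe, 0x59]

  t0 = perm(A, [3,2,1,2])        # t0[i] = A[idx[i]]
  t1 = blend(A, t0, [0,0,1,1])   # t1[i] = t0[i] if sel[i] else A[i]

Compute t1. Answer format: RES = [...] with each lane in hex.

RES = [0x79, 0xab, 0xab, 0xfe]

  t0: 59 fe ab fe
  t1: 79 ab ab fe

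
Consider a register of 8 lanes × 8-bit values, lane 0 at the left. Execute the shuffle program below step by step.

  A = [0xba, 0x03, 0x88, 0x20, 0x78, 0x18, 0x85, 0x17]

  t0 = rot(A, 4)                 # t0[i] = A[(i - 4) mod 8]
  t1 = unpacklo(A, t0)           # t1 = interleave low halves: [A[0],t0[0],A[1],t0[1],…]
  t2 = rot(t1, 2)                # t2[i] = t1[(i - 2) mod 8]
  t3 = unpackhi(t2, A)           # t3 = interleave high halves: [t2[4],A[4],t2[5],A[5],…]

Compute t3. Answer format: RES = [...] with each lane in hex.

  t0: 78 18 85 17 ba 03 88 20
  t1: ba 78 03 18 88 85 20 17
  t2: 20 17 ba 78 03 18 88 85
  t3: 03 78 18 18 88 85 85 17

RES = [0x03, 0x78, 0x18, 0x18, 0x88, 0x85, 0x85, 0x17]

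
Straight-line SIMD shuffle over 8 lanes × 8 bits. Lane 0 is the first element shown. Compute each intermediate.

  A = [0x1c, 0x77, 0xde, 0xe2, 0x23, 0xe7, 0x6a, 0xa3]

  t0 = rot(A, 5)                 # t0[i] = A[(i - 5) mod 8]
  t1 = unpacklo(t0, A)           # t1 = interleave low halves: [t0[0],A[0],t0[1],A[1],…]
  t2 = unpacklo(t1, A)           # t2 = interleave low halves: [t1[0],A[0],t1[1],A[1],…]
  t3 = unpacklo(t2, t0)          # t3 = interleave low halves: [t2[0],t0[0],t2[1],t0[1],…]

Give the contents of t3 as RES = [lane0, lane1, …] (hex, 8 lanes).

RES = [0xe2, 0xe2, 0x1c, 0x23, 0x1c, 0xe7, 0x77, 0x6a]

→ t0 |e2|23|e7|6a|a3|1c|77|de|
→ t1 |e2|1c|23|77|e7|de|6a|e2|
→ t2 |e2|1c|1c|77|23|de|77|e2|
→ t3 |e2|e2|1c|23|1c|e7|77|6a|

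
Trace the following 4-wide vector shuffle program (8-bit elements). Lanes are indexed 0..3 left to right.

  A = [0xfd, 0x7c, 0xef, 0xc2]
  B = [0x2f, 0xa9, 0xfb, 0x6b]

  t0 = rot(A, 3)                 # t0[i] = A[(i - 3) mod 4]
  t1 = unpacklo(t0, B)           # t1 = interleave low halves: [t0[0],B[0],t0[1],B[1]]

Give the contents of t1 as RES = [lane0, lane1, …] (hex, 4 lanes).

  t0: 7c ef c2 fd
  t1: 7c 2f ef a9

RES = [0x7c, 0x2f, 0xef, 0xa9]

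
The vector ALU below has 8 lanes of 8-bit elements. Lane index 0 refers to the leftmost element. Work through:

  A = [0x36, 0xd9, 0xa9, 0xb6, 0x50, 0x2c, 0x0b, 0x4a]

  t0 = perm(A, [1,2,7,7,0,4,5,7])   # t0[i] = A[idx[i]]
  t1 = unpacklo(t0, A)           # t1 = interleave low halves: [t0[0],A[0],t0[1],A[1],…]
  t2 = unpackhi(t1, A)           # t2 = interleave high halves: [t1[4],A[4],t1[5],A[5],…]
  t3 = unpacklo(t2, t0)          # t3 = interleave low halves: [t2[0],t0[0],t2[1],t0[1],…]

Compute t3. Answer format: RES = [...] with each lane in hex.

RES = [ 0x4a  0xd9  0x50  0xa9  0xa9  0x4a  0x2c  0x4a ]

t0 = [0xd9, 0xa9, 0x4a, 0x4a, 0x36, 0x50, 0x2c, 0x4a]
t1 = [0xd9, 0x36, 0xa9, 0xd9, 0x4a, 0xa9, 0x4a, 0xb6]
t2 = [0x4a, 0x50, 0xa9, 0x2c, 0x4a, 0x0b, 0xb6, 0x4a]
t3 = [0x4a, 0xd9, 0x50, 0xa9, 0xa9, 0x4a, 0x2c, 0x4a]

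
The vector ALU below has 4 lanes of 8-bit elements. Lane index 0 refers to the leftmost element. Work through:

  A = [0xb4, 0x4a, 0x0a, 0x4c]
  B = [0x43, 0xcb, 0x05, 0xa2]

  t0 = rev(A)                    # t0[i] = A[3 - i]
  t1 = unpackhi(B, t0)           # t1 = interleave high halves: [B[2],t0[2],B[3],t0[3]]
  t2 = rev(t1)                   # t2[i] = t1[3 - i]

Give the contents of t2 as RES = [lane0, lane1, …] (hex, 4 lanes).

RES = [0xb4, 0xa2, 0x4a, 0x05]

t0 = [0x4c, 0x0a, 0x4a, 0xb4]
t1 = [0x05, 0x4a, 0xa2, 0xb4]
t2 = [0xb4, 0xa2, 0x4a, 0x05]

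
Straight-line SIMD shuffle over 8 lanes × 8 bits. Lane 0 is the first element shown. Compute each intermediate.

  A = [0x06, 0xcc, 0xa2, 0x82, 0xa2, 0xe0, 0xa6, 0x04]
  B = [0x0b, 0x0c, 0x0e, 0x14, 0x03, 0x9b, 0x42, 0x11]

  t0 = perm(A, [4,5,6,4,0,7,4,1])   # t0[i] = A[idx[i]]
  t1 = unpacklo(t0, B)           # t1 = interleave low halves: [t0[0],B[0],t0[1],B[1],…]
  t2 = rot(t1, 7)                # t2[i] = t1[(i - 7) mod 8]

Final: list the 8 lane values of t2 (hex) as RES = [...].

RES = [ 0x0b  0xe0  0x0c  0xa6  0x0e  0xa2  0x14  0xa2 ]

t0 = [0xa2, 0xe0, 0xa6, 0xa2, 0x06, 0x04, 0xa2, 0xcc]
t1 = [0xa2, 0x0b, 0xe0, 0x0c, 0xa6, 0x0e, 0xa2, 0x14]
t2 = [0x0b, 0xe0, 0x0c, 0xa6, 0x0e, 0xa2, 0x14, 0xa2]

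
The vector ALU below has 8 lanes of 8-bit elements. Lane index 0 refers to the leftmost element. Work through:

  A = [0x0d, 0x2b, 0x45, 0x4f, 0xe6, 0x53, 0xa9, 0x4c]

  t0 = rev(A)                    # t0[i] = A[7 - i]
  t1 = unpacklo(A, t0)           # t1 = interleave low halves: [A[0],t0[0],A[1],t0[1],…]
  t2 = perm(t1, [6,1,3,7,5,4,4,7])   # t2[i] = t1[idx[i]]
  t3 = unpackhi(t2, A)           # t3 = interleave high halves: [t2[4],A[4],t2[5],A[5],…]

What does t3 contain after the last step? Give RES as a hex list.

  t0: 4c a9 53 e6 4f 45 2b 0d
  t1: 0d 4c 2b a9 45 53 4f e6
  t2: 4f 4c a9 e6 53 45 45 e6
  t3: 53 e6 45 53 45 a9 e6 4c

RES = [0x53, 0xe6, 0x45, 0x53, 0x45, 0xa9, 0xe6, 0x4c]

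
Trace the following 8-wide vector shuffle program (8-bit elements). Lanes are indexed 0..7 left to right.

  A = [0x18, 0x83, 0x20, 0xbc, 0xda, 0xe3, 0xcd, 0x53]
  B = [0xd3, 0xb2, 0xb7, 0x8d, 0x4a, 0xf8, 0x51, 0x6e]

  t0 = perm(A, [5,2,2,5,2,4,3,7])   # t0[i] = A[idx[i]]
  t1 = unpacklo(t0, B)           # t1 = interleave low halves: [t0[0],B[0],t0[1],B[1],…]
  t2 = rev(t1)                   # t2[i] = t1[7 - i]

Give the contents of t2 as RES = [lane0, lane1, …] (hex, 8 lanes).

RES = [0x8d, 0xe3, 0xb7, 0x20, 0xb2, 0x20, 0xd3, 0xe3]

→ t0 |e3|20|20|e3|20|da|bc|53|
→ t1 |e3|d3|20|b2|20|b7|e3|8d|
→ t2 |8d|e3|b7|20|b2|20|d3|e3|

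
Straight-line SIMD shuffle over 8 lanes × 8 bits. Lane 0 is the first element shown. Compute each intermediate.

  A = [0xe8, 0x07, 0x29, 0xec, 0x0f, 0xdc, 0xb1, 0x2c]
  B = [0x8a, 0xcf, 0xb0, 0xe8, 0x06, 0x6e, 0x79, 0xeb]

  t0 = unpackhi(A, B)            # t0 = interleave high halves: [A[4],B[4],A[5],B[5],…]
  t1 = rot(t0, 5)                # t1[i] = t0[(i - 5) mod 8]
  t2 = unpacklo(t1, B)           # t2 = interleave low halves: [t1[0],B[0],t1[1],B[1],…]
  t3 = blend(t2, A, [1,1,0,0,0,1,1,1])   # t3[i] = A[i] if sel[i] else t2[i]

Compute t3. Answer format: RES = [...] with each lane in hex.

RES = [0xe8, 0x07, 0xb1, 0xcf, 0x79, 0xdc, 0xb1, 0x2c]

  t0: 0f 06 dc 6e b1 79 2c eb
  t1: 6e b1 79 2c eb 0f 06 dc
  t2: 6e 8a b1 cf 79 b0 2c e8
  t3: e8 07 b1 cf 79 dc b1 2c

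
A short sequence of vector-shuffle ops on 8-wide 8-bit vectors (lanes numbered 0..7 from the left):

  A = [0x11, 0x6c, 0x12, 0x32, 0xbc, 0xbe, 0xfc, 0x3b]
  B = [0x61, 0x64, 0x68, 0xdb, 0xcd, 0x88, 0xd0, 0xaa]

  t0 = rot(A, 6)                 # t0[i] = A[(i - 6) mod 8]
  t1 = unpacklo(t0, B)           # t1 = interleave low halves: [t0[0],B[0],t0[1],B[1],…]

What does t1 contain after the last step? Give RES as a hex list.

RES = [ 0x12  0x61  0x32  0x64  0xbc  0x68  0xbe  0xdb ]

→ t0 |12|32|bc|be|fc|3b|11|6c|
→ t1 |12|61|32|64|bc|68|be|db|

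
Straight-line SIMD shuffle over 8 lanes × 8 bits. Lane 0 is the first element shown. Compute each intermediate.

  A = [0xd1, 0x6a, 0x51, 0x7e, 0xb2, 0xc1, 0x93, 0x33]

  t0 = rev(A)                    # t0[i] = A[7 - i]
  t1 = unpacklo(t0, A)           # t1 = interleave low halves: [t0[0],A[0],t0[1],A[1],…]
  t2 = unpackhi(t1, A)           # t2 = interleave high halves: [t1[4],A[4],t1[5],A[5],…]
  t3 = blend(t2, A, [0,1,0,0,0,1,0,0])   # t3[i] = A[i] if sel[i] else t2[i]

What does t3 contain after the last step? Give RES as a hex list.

RES = [0xc1, 0x6a, 0x51, 0xc1, 0xb2, 0xc1, 0x7e, 0x33]

  t0: 33 93 c1 b2 7e 51 6a d1
  t1: 33 d1 93 6a c1 51 b2 7e
  t2: c1 b2 51 c1 b2 93 7e 33
  t3: c1 6a 51 c1 b2 c1 7e 33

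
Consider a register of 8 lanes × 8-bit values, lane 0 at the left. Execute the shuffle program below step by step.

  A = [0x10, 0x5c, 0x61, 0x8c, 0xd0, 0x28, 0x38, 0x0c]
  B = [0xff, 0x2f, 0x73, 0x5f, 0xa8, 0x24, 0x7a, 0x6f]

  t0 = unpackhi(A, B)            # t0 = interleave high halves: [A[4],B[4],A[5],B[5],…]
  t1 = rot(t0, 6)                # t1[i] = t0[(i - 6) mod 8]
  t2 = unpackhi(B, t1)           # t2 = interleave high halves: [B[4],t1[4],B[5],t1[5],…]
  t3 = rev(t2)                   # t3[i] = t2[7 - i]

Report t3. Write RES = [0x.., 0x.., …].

t0 = [0xd0, 0xa8, 0x28, 0x24, 0x38, 0x7a, 0x0c, 0x6f]
t1 = [0x28, 0x24, 0x38, 0x7a, 0x0c, 0x6f, 0xd0, 0xa8]
t2 = [0xa8, 0x0c, 0x24, 0x6f, 0x7a, 0xd0, 0x6f, 0xa8]
t3 = [0xa8, 0x6f, 0xd0, 0x7a, 0x6f, 0x24, 0x0c, 0xa8]

RES = [0xa8, 0x6f, 0xd0, 0x7a, 0x6f, 0x24, 0x0c, 0xa8]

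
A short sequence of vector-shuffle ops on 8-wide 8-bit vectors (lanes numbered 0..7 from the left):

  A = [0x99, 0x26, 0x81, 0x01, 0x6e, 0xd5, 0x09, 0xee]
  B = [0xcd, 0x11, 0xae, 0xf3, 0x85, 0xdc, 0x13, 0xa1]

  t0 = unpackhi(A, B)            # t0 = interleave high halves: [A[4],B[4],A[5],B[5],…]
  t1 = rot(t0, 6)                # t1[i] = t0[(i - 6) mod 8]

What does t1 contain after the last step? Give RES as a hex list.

t0 = [0x6e, 0x85, 0xd5, 0xdc, 0x09, 0x13, 0xee, 0xa1]
t1 = [0xd5, 0xdc, 0x09, 0x13, 0xee, 0xa1, 0x6e, 0x85]

RES = [ 0xd5  0xdc  0x09  0x13  0xee  0xa1  0x6e  0x85 ]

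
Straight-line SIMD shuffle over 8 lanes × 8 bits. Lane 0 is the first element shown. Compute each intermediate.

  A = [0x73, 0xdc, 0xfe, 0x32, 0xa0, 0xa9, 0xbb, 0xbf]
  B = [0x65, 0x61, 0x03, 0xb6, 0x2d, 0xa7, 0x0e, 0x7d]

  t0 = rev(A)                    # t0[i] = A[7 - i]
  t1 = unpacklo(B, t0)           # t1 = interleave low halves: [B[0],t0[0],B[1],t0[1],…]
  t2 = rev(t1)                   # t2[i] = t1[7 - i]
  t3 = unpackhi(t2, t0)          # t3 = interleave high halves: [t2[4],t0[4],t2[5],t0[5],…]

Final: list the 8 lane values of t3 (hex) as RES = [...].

RES = [ 0xbb  0x32  0x61  0xfe  0xbf  0xdc  0x65  0x73 ]

t0 = [0xbf, 0xbb, 0xa9, 0xa0, 0x32, 0xfe, 0xdc, 0x73]
t1 = [0x65, 0xbf, 0x61, 0xbb, 0x03, 0xa9, 0xb6, 0xa0]
t2 = [0xa0, 0xb6, 0xa9, 0x03, 0xbb, 0x61, 0xbf, 0x65]
t3 = [0xbb, 0x32, 0x61, 0xfe, 0xbf, 0xdc, 0x65, 0x73]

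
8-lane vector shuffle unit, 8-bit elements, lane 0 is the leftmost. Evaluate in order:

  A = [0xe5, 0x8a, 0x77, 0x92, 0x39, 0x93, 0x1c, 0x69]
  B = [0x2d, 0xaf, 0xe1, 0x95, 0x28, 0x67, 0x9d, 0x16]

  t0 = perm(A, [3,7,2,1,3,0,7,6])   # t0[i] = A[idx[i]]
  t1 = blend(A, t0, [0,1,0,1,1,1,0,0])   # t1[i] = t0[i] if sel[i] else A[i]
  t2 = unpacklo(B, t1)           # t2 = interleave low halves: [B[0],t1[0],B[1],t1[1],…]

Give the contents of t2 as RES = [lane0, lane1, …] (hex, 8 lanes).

→ t0 |92|69|77|8a|92|e5|69|1c|
→ t1 |e5|69|77|8a|92|e5|1c|69|
→ t2 |2d|e5|af|69|e1|77|95|8a|

RES = [ 0x2d  0xe5  0xaf  0x69  0xe1  0x77  0x95  0x8a ]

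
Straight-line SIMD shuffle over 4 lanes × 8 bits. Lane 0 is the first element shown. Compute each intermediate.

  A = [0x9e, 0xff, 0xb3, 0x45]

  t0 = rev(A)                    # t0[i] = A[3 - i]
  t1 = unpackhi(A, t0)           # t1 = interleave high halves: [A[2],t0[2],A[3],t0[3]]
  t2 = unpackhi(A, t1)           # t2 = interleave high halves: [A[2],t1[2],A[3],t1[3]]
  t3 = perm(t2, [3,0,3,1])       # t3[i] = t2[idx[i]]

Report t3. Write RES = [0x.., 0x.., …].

→ t0 |45|b3|ff|9e|
→ t1 |b3|ff|45|9e|
→ t2 |b3|45|45|9e|
→ t3 |9e|b3|9e|45|

RES = [ 0x9e  0xb3  0x9e  0x45 ]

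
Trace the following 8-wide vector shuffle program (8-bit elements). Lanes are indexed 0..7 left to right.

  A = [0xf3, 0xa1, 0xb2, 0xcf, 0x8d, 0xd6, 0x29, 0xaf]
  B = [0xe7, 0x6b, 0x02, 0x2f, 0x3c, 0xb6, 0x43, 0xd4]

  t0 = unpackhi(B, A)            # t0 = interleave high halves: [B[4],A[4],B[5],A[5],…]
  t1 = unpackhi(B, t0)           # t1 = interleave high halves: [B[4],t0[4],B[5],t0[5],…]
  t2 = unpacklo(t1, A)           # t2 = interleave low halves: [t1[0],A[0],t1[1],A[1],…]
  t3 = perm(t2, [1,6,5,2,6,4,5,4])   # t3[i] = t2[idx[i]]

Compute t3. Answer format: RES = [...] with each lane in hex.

t0 = [0x3c, 0x8d, 0xb6, 0xd6, 0x43, 0x29, 0xd4, 0xaf]
t1 = [0x3c, 0x43, 0xb6, 0x29, 0x43, 0xd4, 0xd4, 0xaf]
t2 = [0x3c, 0xf3, 0x43, 0xa1, 0xb6, 0xb2, 0x29, 0xcf]
t3 = [0xf3, 0x29, 0xb2, 0x43, 0x29, 0xb6, 0xb2, 0xb6]

RES = [0xf3, 0x29, 0xb2, 0x43, 0x29, 0xb6, 0xb2, 0xb6]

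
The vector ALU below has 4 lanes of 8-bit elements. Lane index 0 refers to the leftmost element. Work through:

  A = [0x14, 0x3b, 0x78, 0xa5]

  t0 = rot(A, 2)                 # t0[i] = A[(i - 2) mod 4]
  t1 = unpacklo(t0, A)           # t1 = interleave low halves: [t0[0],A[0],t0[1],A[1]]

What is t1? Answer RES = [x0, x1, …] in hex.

  t0: 78 a5 14 3b
  t1: 78 14 a5 3b

RES = [0x78, 0x14, 0xa5, 0x3b]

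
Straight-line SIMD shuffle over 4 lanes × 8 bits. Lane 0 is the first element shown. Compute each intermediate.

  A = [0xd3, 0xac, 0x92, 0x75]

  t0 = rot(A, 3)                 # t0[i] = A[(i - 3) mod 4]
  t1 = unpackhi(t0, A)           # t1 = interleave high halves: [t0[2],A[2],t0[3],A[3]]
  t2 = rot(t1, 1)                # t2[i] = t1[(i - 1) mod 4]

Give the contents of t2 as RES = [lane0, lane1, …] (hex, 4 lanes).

→ t0 |ac|92|75|d3|
→ t1 |75|92|d3|75|
→ t2 |75|75|92|d3|

RES = [ 0x75  0x75  0x92  0xd3 ]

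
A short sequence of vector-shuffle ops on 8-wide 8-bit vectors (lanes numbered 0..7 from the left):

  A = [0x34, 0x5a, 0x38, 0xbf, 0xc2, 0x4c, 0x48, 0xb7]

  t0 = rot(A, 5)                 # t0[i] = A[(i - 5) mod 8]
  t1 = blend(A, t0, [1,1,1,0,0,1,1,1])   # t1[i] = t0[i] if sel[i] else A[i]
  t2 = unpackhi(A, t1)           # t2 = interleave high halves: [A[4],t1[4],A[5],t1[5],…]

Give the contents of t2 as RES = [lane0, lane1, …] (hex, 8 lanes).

→ t0 |bf|c2|4c|48|b7|34|5a|38|
→ t1 |bf|c2|4c|bf|c2|34|5a|38|
→ t2 |c2|c2|4c|34|48|5a|b7|38|

RES = [0xc2, 0xc2, 0x4c, 0x34, 0x48, 0x5a, 0xb7, 0x38]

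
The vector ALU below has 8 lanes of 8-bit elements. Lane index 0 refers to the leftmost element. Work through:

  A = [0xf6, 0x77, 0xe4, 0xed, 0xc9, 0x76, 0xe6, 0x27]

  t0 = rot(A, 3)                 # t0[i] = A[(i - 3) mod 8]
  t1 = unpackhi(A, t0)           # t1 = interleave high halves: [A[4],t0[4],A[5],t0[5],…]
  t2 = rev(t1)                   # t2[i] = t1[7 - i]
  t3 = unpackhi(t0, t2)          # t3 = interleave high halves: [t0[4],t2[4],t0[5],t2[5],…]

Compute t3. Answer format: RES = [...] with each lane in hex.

  t0: 76 e6 27 f6 77 e4 ed c9
  t1: c9 77 76 e4 e6 ed 27 c9
  t2: c9 27 ed e6 e4 76 77 c9
  t3: 77 e4 e4 76 ed 77 c9 c9

RES = [ 0x77  0xe4  0xe4  0x76  0xed  0x77  0xc9  0xc9 ]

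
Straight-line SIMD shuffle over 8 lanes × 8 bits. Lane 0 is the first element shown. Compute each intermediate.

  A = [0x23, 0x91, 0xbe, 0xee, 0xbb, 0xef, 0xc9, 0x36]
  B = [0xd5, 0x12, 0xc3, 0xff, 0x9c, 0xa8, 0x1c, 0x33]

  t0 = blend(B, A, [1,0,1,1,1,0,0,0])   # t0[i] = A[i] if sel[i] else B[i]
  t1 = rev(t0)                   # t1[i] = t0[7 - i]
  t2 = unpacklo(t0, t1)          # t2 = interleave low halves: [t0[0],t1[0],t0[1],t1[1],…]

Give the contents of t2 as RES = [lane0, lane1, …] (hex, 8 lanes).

t0 = [0x23, 0x12, 0xbe, 0xee, 0xbb, 0xa8, 0x1c, 0x33]
t1 = [0x33, 0x1c, 0xa8, 0xbb, 0xee, 0xbe, 0x12, 0x23]
t2 = [0x23, 0x33, 0x12, 0x1c, 0xbe, 0xa8, 0xee, 0xbb]

RES = [ 0x23  0x33  0x12  0x1c  0xbe  0xa8  0xee  0xbb ]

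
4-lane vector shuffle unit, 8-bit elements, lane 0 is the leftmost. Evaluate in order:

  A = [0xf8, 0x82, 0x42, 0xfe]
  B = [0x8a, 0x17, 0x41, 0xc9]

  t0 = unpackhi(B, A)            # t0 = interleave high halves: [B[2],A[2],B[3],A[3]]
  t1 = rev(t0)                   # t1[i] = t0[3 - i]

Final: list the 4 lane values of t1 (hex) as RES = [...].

RES = [0xfe, 0xc9, 0x42, 0x41]

  t0: 41 42 c9 fe
  t1: fe c9 42 41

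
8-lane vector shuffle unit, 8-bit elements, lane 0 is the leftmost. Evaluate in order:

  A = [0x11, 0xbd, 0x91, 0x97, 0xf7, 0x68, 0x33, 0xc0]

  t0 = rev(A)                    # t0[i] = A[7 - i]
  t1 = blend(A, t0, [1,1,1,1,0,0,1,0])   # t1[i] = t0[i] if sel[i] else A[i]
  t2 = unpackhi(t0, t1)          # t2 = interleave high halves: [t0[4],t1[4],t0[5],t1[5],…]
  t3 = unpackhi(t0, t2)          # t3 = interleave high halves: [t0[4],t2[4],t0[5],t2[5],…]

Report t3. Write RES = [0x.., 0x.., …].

RES = [0x97, 0xbd, 0x91, 0xbd, 0xbd, 0x11, 0x11, 0xc0]

t0 = [0xc0, 0x33, 0x68, 0xf7, 0x97, 0x91, 0xbd, 0x11]
t1 = [0xc0, 0x33, 0x68, 0xf7, 0xf7, 0x68, 0xbd, 0xc0]
t2 = [0x97, 0xf7, 0x91, 0x68, 0xbd, 0xbd, 0x11, 0xc0]
t3 = [0x97, 0xbd, 0x91, 0xbd, 0xbd, 0x11, 0x11, 0xc0]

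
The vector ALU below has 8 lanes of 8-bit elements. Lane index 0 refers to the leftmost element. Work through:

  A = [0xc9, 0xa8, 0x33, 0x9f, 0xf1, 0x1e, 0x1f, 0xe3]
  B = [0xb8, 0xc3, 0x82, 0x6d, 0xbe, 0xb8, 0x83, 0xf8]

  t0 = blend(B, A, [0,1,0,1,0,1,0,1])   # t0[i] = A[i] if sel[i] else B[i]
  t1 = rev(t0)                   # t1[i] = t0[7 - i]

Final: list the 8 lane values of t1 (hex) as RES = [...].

t0 = [0xb8, 0xa8, 0x82, 0x9f, 0xbe, 0x1e, 0x83, 0xe3]
t1 = [0xe3, 0x83, 0x1e, 0xbe, 0x9f, 0x82, 0xa8, 0xb8]

RES = [ 0xe3  0x83  0x1e  0xbe  0x9f  0x82  0xa8  0xb8 ]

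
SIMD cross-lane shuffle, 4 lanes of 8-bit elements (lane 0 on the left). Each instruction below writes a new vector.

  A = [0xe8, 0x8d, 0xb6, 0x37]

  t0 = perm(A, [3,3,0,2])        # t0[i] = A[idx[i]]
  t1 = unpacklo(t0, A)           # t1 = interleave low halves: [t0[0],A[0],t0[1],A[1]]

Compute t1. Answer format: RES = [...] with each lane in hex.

t0 = [0x37, 0x37, 0xe8, 0xb6]
t1 = [0x37, 0xe8, 0x37, 0x8d]

RES = [ 0x37  0xe8  0x37  0x8d ]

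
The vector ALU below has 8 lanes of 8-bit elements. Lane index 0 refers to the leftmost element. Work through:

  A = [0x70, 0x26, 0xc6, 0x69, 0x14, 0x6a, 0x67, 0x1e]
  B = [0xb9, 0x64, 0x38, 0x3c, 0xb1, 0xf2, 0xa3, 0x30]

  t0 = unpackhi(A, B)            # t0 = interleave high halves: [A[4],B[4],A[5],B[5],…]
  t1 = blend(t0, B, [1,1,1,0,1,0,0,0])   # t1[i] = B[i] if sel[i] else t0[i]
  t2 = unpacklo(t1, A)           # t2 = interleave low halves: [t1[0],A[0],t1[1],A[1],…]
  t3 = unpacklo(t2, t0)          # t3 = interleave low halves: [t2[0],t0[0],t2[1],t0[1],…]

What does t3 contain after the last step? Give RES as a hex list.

RES = [ 0xb9  0x14  0x70  0xb1  0x64  0x6a  0x26  0xf2 ]

→ t0 |14|b1|6a|f2|67|a3|1e|30|
→ t1 |b9|64|38|f2|b1|a3|1e|30|
→ t2 |b9|70|64|26|38|c6|f2|69|
→ t3 |b9|14|70|b1|64|6a|26|f2|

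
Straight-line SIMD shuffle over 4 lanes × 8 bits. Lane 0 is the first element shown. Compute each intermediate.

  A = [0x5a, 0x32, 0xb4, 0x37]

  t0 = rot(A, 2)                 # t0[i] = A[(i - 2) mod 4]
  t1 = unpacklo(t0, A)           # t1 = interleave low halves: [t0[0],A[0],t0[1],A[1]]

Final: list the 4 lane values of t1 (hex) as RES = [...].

t0 = [0xb4, 0x37, 0x5a, 0x32]
t1 = [0xb4, 0x5a, 0x37, 0x32]

RES = [ 0xb4  0x5a  0x37  0x32 ]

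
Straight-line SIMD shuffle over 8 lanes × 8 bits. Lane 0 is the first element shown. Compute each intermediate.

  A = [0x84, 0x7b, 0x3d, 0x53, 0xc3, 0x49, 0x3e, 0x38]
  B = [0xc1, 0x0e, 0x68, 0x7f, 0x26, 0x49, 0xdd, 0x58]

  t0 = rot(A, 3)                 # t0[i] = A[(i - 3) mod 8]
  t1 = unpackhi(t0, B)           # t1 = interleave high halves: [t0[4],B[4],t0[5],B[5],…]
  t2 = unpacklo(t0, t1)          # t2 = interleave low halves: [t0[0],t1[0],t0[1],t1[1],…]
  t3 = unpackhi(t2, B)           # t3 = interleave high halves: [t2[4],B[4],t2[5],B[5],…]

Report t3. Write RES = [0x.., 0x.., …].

RES = [ 0x38  0x26  0x3d  0x49  0x84  0xdd  0x49  0x58 ]

t0 = [0x49, 0x3e, 0x38, 0x84, 0x7b, 0x3d, 0x53, 0xc3]
t1 = [0x7b, 0x26, 0x3d, 0x49, 0x53, 0xdd, 0xc3, 0x58]
t2 = [0x49, 0x7b, 0x3e, 0x26, 0x38, 0x3d, 0x84, 0x49]
t3 = [0x38, 0x26, 0x3d, 0x49, 0x84, 0xdd, 0x49, 0x58]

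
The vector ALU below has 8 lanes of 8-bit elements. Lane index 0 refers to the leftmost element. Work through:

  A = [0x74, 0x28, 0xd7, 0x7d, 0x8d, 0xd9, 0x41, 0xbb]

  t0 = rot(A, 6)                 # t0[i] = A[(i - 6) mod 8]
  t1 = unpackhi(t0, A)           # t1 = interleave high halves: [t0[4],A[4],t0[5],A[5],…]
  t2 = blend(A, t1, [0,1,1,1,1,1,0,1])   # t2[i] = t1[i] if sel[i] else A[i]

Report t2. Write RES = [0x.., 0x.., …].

RES = [ 0x74  0x8d  0xbb  0xd9  0x74  0x41  0x41  0xbb ]

→ t0 |d7|7d|8d|d9|41|bb|74|28|
→ t1 |41|8d|bb|d9|74|41|28|bb|
→ t2 |74|8d|bb|d9|74|41|41|bb|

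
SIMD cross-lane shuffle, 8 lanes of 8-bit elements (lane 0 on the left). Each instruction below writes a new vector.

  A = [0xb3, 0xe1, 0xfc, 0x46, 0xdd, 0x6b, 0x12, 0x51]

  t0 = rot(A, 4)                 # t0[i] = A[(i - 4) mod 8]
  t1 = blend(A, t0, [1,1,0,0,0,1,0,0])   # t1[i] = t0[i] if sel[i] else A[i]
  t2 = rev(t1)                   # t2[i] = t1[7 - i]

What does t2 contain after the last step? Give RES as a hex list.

→ t0 |dd|6b|12|51|b3|e1|fc|46|
→ t1 |dd|6b|fc|46|dd|e1|12|51|
→ t2 |51|12|e1|dd|46|fc|6b|dd|

RES = [0x51, 0x12, 0xe1, 0xdd, 0x46, 0xfc, 0x6b, 0xdd]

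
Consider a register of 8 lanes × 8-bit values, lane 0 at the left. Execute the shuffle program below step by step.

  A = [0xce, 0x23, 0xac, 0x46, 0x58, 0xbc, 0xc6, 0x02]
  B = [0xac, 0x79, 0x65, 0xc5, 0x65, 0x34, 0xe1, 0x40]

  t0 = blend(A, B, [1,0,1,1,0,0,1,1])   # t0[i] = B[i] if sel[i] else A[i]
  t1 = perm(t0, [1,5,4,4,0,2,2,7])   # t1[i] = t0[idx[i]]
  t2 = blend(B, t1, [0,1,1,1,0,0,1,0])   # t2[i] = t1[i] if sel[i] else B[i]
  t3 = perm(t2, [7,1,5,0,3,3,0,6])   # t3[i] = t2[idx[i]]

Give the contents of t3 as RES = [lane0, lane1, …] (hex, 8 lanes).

t0 = [0xac, 0x23, 0x65, 0xc5, 0x58, 0xbc, 0xe1, 0x40]
t1 = [0x23, 0xbc, 0x58, 0x58, 0xac, 0x65, 0x65, 0x40]
t2 = [0xac, 0xbc, 0x58, 0x58, 0x65, 0x34, 0x65, 0x40]
t3 = [0x40, 0xbc, 0x34, 0xac, 0x58, 0x58, 0xac, 0x65]

RES = [ 0x40  0xbc  0x34  0xac  0x58  0x58  0xac  0x65 ]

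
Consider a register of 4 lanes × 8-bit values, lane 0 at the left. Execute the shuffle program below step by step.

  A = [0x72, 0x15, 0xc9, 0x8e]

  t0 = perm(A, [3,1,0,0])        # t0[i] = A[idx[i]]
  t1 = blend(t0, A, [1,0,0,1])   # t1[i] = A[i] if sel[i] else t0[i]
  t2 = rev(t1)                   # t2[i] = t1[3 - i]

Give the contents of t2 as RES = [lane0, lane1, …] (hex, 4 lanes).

→ t0 |8e|15|72|72|
→ t1 |72|15|72|8e|
→ t2 |8e|72|15|72|

RES = [0x8e, 0x72, 0x15, 0x72]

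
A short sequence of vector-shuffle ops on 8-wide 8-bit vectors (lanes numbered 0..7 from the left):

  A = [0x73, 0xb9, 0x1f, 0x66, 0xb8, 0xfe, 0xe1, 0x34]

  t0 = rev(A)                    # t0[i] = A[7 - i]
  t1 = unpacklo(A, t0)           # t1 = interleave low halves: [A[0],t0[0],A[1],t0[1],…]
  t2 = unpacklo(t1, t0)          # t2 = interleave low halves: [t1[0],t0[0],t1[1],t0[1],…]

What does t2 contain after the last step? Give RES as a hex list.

RES = [ 0x73  0x34  0x34  0xe1  0xb9  0xfe  0xe1  0xb8 ]

t0 = [0x34, 0xe1, 0xfe, 0xb8, 0x66, 0x1f, 0xb9, 0x73]
t1 = [0x73, 0x34, 0xb9, 0xe1, 0x1f, 0xfe, 0x66, 0xb8]
t2 = [0x73, 0x34, 0x34, 0xe1, 0xb9, 0xfe, 0xe1, 0xb8]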